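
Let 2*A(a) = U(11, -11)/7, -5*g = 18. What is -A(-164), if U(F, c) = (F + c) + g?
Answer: 9/35 ≈ 0.25714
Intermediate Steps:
g = -18/5 (g = -⅕*18 = -18/5 ≈ -3.6000)
U(F, c) = -18/5 + F + c (U(F, c) = (F + c) - 18/5 = -18/5 + F + c)
A(a) = -9/35 (A(a) = ((-18/5 + 11 - 11)/7)/2 = (-18/5*⅐)/2 = (½)*(-18/35) = -9/35)
-A(-164) = -1*(-9/35) = 9/35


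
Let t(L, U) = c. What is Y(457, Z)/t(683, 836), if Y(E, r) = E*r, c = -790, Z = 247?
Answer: -112879/790 ≈ -142.88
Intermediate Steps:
t(L, U) = -790
Y(457, Z)/t(683, 836) = (457*247)/(-790) = 112879*(-1/790) = -112879/790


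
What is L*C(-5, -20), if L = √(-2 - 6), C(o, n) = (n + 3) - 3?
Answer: -40*I*√2 ≈ -56.569*I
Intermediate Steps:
C(o, n) = n (C(o, n) = (3 + n) - 3 = n)
L = 2*I*√2 (L = √(-8) = 2*I*√2 ≈ 2.8284*I)
L*C(-5, -20) = (2*I*√2)*(-20) = -40*I*√2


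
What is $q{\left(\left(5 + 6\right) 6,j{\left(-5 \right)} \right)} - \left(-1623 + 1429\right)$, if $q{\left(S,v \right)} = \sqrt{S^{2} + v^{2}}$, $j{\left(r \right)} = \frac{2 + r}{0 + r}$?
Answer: $194 + \frac{3 \sqrt{12101}}{5} \approx 260.0$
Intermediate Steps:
$j{\left(r \right)} = \frac{2 + r}{r}$
$q{\left(\left(5 + 6\right) 6,j{\left(-5 \right)} \right)} - \left(-1623 + 1429\right) = \sqrt{\left(\left(5 + 6\right) 6\right)^{2} + \left(\frac{2 - 5}{-5}\right)^{2}} - \left(-1623 + 1429\right) = \sqrt{\left(11 \cdot 6\right)^{2} + \left(\left(- \frac{1}{5}\right) \left(-3\right)\right)^{2}} - -194 = \sqrt{66^{2} + \left(\frac{3}{5}\right)^{2}} + 194 = \sqrt{4356 + \frac{9}{25}} + 194 = \sqrt{\frac{108909}{25}} + 194 = \frac{3 \sqrt{12101}}{5} + 194 = 194 + \frac{3 \sqrt{12101}}{5}$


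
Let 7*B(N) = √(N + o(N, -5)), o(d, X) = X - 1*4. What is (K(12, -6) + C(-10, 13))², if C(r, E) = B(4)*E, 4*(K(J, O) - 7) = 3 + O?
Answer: 17105/784 + 325*I*√5/14 ≈ 21.818 + 51.909*I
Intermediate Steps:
o(d, X) = -4 + X (o(d, X) = X - 4 = -4 + X)
B(N) = √(-9 + N)/7 (B(N) = √(N + (-4 - 5))/7 = √(N - 9)/7 = √(-9 + N)/7)
K(J, O) = 31/4 + O/4 (K(J, O) = 7 + (3 + O)/4 = 7 + (¾ + O/4) = 31/4 + O/4)
C(r, E) = I*E*√5/7 (C(r, E) = (√(-9 + 4)/7)*E = (√(-5)/7)*E = ((I*√5)/7)*E = (I*√5/7)*E = I*E*√5/7)
(K(12, -6) + C(-10, 13))² = ((31/4 + (¼)*(-6)) + (⅐)*I*13*√5)² = ((31/4 - 3/2) + 13*I*√5/7)² = (25/4 + 13*I*√5/7)²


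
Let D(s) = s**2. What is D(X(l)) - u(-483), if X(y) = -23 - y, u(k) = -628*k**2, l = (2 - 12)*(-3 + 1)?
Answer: 146507341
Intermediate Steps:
l = 20 (l = -10*(-2) = 20)
D(X(l)) - u(-483) = (-23 - 1*20)**2 - (-628)*(-483)**2 = (-23 - 20)**2 - (-628)*233289 = (-43)**2 - 1*(-146505492) = 1849 + 146505492 = 146507341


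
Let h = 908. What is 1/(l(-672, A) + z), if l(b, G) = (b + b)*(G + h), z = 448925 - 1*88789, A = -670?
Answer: 1/40264 ≈ 2.4836e-5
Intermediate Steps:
z = 360136 (z = 448925 - 88789 = 360136)
l(b, G) = 2*b*(908 + G) (l(b, G) = (b + b)*(G + 908) = (2*b)*(908 + G) = 2*b*(908 + G))
1/(l(-672, A) + z) = 1/(2*(-672)*(908 - 670) + 360136) = 1/(2*(-672)*238 + 360136) = 1/(-319872 + 360136) = 1/40264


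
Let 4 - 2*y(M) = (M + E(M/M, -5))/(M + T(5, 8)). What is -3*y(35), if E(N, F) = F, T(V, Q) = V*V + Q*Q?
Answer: -699/124 ≈ -5.6371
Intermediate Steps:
T(V, Q) = Q² + V² (T(V, Q) = V² + Q² = Q² + V²)
y(M) = 2 - (-5 + M)/(2*(89 + M)) (y(M) = 2 - (M - 5)/(2*(M + (8² + 5²))) = 2 - (-5 + M)/(2*(M + (64 + 25))) = 2 - (-5 + M)/(2*(M + 89)) = 2 - (-5 + M)/(2*(89 + M)))
-3*y(35) = -3*(361 + 3*35)/(2*(89 + 35)) = -3*(361 + 105)/(2*124) = -3*466/(2*124) = -3*233/124 = -699/124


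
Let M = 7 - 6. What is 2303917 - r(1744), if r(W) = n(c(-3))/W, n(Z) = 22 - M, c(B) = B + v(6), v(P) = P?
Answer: 4018031227/1744 ≈ 2.3039e+6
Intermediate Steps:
M = 1
c(B) = 6 + B (c(B) = B + 6 = 6 + B)
n(Z) = 21 (n(Z) = 22 - 1*1 = 22 - 1 = 21)
r(W) = 21/W
2303917 - r(1744) = 2303917 - 21/1744 = 4018031227/1744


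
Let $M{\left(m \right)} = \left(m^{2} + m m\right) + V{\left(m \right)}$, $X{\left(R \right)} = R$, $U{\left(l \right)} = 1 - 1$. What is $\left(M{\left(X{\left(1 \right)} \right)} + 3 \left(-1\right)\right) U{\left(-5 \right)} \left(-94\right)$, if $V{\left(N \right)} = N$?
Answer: $0$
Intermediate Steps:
$U{\left(l \right)} = 0$ ($U{\left(l \right)} = 1 - 1 = 0$)
$M{\left(m \right)} = m + 2 m^{2}$ ($M{\left(m \right)} = \left(m^{2} + m m\right) + m = \left(m^{2} + m^{2}\right) + m = 2 m^{2} + m = m + 2 m^{2}$)
$\left(M{\left(X{\left(1 \right)} \right)} + 3 \left(-1\right)\right) U{\left(-5 \right)} \left(-94\right) = \left(1 \left(1 + 2 \cdot 1\right) + 3 \left(-1\right)\right) 0 \left(-94\right) = \left(1 \left(1 + 2\right) - 3\right) 0 \left(-94\right) = \left(1 \cdot 3 - 3\right) 0 \left(-94\right) = \left(3 - 3\right) 0 \left(-94\right) = 0 \cdot 0 \left(-94\right) = 0 \left(-94\right) = 0$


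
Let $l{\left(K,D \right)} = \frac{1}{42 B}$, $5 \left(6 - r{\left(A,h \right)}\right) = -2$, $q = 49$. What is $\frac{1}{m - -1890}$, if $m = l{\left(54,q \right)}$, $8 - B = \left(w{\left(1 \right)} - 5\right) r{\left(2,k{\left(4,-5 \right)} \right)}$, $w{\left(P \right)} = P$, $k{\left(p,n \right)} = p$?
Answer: $\frac{7056}{13335845} \approx 0.0005291$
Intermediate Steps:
$r{\left(A,h \right)} = \frac{32}{5}$ ($r{\left(A,h \right)} = 6 - - \frac{2}{5} = 6 + \frac{2}{5} = \frac{32}{5}$)
$B = \frac{168}{5}$ ($B = 8 - \left(1 - 5\right) \frac{32}{5} = 8 - \left(-4\right) \frac{32}{5} = 8 - - \frac{128}{5} = 8 + \frac{128}{5} = \frac{168}{5} \approx 33.6$)
$l{\left(K,D \right)} = \frac{5}{7056}$ ($l{\left(K,D \right)} = \frac{1}{42 \cdot \frac{168}{5}} = \frac{1}{42} \cdot \frac{5}{168} = \frac{5}{7056}$)
$m = \frac{5}{7056} \approx 0.00070862$
$\frac{1}{m - -1890} = \frac{1}{\frac{5}{7056} - -1890} = \frac{1}{\frac{5}{7056} + 1890} = \frac{1}{\frac{13335845}{7056}} = \frac{7056}{13335845}$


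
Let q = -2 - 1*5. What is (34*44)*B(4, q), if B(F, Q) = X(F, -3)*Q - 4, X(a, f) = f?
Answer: 25432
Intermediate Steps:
q = -7 (q = -2 - 5 = -7)
B(F, Q) = -4 - 3*Q (B(F, Q) = -3*Q - 4 = -4 - 3*Q)
(34*44)*B(4, q) = (34*44)*(-4 - 3*(-7)) = 1496*(-4 + 21) = 1496*17 = 25432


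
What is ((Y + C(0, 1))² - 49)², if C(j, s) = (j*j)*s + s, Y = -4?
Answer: 1600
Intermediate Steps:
C(j, s) = s + s*j² (C(j, s) = j²*s + s = s*j² + s = s + s*j²)
((Y + C(0, 1))² - 49)² = ((-4 + 1*(1 + 0²))² - 49)² = ((-4 + 1*(1 + 0))² - 49)² = ((-4 + 1*1)² - 49)² = ((-4 + 1)² - 49)² = ((-3)² - 49)² = (9 - 49)² = (-40)² = 1600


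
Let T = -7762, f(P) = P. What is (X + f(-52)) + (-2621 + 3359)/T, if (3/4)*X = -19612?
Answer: -305063231/11643 ≈ -26201.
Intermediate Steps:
X = -78448/3 (X = (4/3)*(-19612) = -78448/3 ≈ -26149.)
(X + f(-52)) + (-2621 + 3359)/T = (-78448/3 - 52) + (-2621 + 3359)/(-7762) = -78604/3 + 738*(-1/7762) = -78604/3 - 369/3881 = -305063231/11643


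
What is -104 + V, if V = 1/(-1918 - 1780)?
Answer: -384593/3698 ≈ -104.00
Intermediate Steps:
V = -1/3698 (V = 1/(-3698) = -1/3698 ≈ -0.00027042)
-104 + V = -104 - 1/3698 = -384593/3698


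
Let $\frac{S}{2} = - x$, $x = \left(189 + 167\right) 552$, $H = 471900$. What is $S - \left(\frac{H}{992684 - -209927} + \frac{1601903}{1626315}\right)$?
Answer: $- \frac{768688586934365393}{1955824308465} \approx -3.9303 \cdot 10^{5}$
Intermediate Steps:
$x = 196512$ ($x = 356 \cdot 552 = 196512$)
$S = -393024$ ($S = 2 \left(\left(-1\right) 196512\right) = 2 \left(-196512\right) = -393024$)
$S - \left(\frac{H}{992684 - -209927} + \frac{1601903}{1626315}\right) = -393024 - \left(\frac{471900}{992684 - -209927} + \frac{1601903}{1626315}\right) = -393024 - \left(\frac{471900}{992684 + 209927} + 1601903 \cdot \frac{1}{1626315}\right) = -393024 - \left(\frac{471900}{1202611} + \frac{1601903}{1626315}\right) = -393024 - \frac{2693924217233}{1955824308465} = - \frac{768688586934365393}{1955824308465}$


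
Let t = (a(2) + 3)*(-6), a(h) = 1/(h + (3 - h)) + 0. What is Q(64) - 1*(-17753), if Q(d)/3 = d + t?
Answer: 17885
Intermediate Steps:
a(h) = ⅓ (a(h) = 1/3 + 0 = ⅓ + 0 = ⅓)
t = -20 (t = (⅓ + 3)*(-6) = (10/3)*(-6) = -20)
Q(d) = -60 + 3*d (Q(d) = 3*(d - 20) = 3*(-20 + d) = -60 + 3*d)
Q(64) - 1*(-17753) = (-60 + 3*64) - 1*(-17753) = (-60 + 192) + 17753 = 132 + 17753 = 17885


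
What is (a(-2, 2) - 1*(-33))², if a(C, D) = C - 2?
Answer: 841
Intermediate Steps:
a(C, D) = -2 + C
(a(-2, 2) - 1*(-33))² = ((-2 - 2) - 1*(-33))² = (-4 + 33)² = 29² = 841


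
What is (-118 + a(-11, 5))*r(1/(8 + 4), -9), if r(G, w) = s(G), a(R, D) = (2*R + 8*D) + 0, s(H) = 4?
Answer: -400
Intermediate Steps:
a(R, D) = 2*R + 8*D
r(G, w) = 4
(-118 + a(-11, 5))*r(1/(8 + 4), -9) = (-118 + (2*(-11) + 8*5))*4 = (-118 + (-22 + 40))*4 = (-118 + 18)*4 = -100*4 = -400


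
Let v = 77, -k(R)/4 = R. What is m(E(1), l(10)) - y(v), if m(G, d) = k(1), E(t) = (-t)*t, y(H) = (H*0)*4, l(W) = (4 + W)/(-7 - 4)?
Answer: -4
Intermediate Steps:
k(R) = -4*R
l(W) = -4/11 - W/11 (l(W) = (4 + W)/(-11) = (4 + W)*(-1/11) = -4/11 - W/11)
y(H) = 0 (y(H) = 0*4 = 0)
E(t) = -t²
m(G, d) = -4 (m(G, d) = -4*1 = -4)
m(E(1), l(10)) - y(v) = -4 - 1*0 = -4 + 0 = -4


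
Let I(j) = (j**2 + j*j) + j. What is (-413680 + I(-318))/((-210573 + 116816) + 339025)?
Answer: -105875/122634 ≈ -0.86334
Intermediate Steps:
I(j) = j + 2*j**2 (I(j) = (j**2 + j**2) + j = 2*j**2 + j = j + 2*j**2)
(-413680 + I(-318))/((-210573 + 116816) + 339025) = (-413680 - 318*(1 + 2*(-318)))/((-210573 + 116816) + 339025) = (-413680 - 318*(1 - 636))/(-93757 + 339025) = (-413680 - 318*(-635))/245268 = (-413680 + 201930)*(1/245268) = -211750*1/245268 = -105875/122634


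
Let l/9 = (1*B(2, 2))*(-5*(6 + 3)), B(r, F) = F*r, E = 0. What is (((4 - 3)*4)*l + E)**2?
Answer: 41990400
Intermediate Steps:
l = -1620 (l = 9*((1*(2*2))*(-5*(6 + 3))) = 9*((1*4)*(-5*9)) = 9*(4*(-45)) = 9*(-180) = -1620)
(((4 - 3)*4)*l + E)**2 = (((4 - 3)*4)*(-1620) + 0)**2 = ((1*4)*(-1620) + 0)**2 = (4*(-1620) + 0)**2 = (-6480 + 0)**2 = (-6480)**2 = 41990400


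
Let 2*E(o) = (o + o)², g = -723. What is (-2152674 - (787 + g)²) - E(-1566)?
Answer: -7061482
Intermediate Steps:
E(o) = 2*o² (E(o) = (o + o)²/2 = (2*o)²/2 = (4*o²)/2 = 2*o²)
(-2152674 - (787 + g)²) - E(-1566) = (-2152674 - (787 - 723)²) - 2*(-1566)² = (-2152674 - 1*64²) - 2*2452356 = (-2152674 - 1*4096) - 1*4904712 = (-2152674 - 4096) - 4904712 = -2156770 - 4904712 = -7061482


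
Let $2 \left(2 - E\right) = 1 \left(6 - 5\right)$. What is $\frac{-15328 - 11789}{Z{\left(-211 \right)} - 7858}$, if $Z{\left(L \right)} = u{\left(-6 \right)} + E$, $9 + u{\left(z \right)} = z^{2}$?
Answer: $\frac{54234}{15659} \approx 3.4634$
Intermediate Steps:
$u{\left(z \right)} = -9 + z^{2}$
$E = \frac{3}{2}$ ($E = 2 - \frac{1 \left(6 - 5\right)}{2} = 2 - \frac{1 \cdot 1}{2} = 2 - \frac{1}{2} = \frac{3}{2} \approx 1.5$)
$Z{\left(L \right)} = \frac{57}{2}$ ($Z{\left(L \right)} = \left(-9 + \left(-6\right)^{2}\right) + \frac{3}{2} = \left(-9 + 36\right) + \frac{3}{2} = 27 + \frac{3}{2} = \frac{57}{2}$)
$\frac{-15328 - 11789}{Z{\left(-211 \right)} - 7858} = \frac{-15328 - 11789}{\frac{57}{2} - 7858} = - \frac{27117}{- \frac{15659}{2}} = \left(-27117\right) \left(- \frac{2}{15659}\right) = \frac{54234}{15659}$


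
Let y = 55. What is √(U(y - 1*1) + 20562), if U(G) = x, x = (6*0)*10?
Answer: √20562 ≈ 143.39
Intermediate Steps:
x = 0 (x = 0*10 = 0)
U(G) = 0
√(U(y - 1*1) + 20562) = √(0 + 20562) = √20562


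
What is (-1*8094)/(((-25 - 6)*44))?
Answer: 4047/682 ≈ 5.9340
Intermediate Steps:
(-1*8094)/(((-25 - 6)*44)) = -8094/((-31*44)) = -8094/(-1364) = -8094*(-1/1364) = 4047/682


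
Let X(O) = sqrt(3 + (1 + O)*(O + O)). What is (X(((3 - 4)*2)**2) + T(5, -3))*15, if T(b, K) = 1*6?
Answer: 90 + 15*sqrt(43) ≈ 188.36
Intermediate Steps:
T(b, K) = 6
X(O) = sqrt(3 + 2*O*(1 + O)) (X(O) = sqrt(3 + (1 + O)*(2*O)) = sqrt(3 + 2*O*(1 + O)))
(X(((3 - 4)*2)**2) + T(5, -3))*15 = (sqrt(3 + 2*((3 - 4)*2)**2 + 2*(((3 - 4)*2)**2)**2) + 6)*15 = (sqrt(3 + 2*(-1*2)**2 + 2*((-1*2)**2)**2) + 6)*15 = (sqrt(3 + 2*(-2)**2 + 2*((-2)**2)**2) + 6)*15 = (sqrt(3 + 2*4 + 2*4**2) + 6)*15 = (sqrt(3 + 8 + 2*16) + 6)*15 = (sqrt(3 + 8 + 32) + 6)*15 = (sqrt(43) + 6)*15 = (6 + sqrt(43))*15 = 90 + 15*sqrt(43)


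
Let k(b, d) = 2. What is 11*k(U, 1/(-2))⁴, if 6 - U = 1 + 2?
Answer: 176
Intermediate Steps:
U = 3 (U = 6 - (1 + 2) = 6 - 1*3 = 6 - 3 = 3)
11*k(U, 1/(-2))⁴ = 11*2⁴ = 11*16 = 176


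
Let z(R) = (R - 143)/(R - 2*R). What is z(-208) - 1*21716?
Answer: -347483/16 ≈ -21718.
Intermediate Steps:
z(R) = -(-143 + R)/R (z(R) = (-143 + R)/((-R)) = (-143 + R)*(-1/R) = -(-143 + R)/R)
z(-208) - 1*21716 = (143 - 1*(-208))/(-208) - 1*21716 = -(143 + 208)/208 - 21716 = -1/208*351 - 21716 = -27/16 - 21716 = -347483/16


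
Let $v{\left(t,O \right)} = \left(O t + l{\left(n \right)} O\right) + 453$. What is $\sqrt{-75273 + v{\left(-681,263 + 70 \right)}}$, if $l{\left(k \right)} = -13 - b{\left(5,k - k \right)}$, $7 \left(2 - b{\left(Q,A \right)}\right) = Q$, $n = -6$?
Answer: $\frac{i \sqrt{15011157}}{7} \approx 553.49 i$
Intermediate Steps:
$b{\left(Q,A \right)} = 2 - \frac{Q}{7}$
$l{\left(k \right)} = - \frac{100}{7}$ ($l{\left(k \right)} = -13 - \left(2 - \frac{5}{7}\right) = -13 - \frac{9}{7} = - \frac{100}{7}$)
$v{\left(t,O \right)} = 453 - \frac{100 O}{7} + O t$ ($v{\left(t,O \right)} = \left(O t - \frac{100 O}{7}\right) + 453 = \left(- \frac{100 O}{7} + O t\right) + 453 = 453 - \frac{100 O}{7} + O t$)
$\sqrt{-75273 + v{\left(-681,263 + 70 \right)}} = \sqrt{-75273 + \left(453 - \frac{100 \left(263 + 70\right)}{7} + \left(263 + 70\right) \left(-681\right)\right)} = \sqrt{-75273 + \left(453 - \frac{33300}{7} + 333 \left(-681\right)\right)} = \sqrt{-75273 - \frac{1617540}{7}} = \sqrt{- \frac{2144451}{7}} = \frac{i \sqrt{15011157}}{7}$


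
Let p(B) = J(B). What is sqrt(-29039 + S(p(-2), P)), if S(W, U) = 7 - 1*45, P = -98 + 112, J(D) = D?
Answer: I*sqrt(29077) ≈ 170.52*I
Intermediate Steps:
P = 14
p(B) = B
S(W, U) = -38 (S(W, U) = 7 - 45 = -38)
sqrt(-29039 + S(p(-2), P)) = sqrt(-29039 - 38) = sqrt(-29077) = I*sqrt(29077)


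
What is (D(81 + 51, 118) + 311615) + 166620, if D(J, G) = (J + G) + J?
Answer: 478617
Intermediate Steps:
D(J, G) = G + 2*J (D(J, G) = (G + J) + J = G + 2*J)
(D(81 + 51, 118) + 311615) + 166620 = ((118 + 2*(81 + 51)) + 311615) + 166620 = ((118 + 2*132) + 311615) + 166620 = ((118 + 264) + 311615) + 166620 = (382 + 311615) + 166620 = 311997 + 166620 = 478617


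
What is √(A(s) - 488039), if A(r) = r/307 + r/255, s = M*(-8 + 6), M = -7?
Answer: I*√2990966514961395/78285 ≈ 698.6*I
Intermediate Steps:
s = 14 (s = -7*(-8 + 6) = -7*(-2) = 14)
A(r) = 562*r/78285 (A(r) = r*(1/307) + r*(1/255) = r/307 + r/255 = 562*r/78285)
√(A(s) - 488039) = √((562/78285)*14 - 488039) = √(7868/78285 - 488039) = √(-38206125247/78285) = I*√2990966514961395/78285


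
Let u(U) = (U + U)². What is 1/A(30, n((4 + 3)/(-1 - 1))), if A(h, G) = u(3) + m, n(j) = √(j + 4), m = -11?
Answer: 1/25 ≈ 0.040000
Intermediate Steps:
u(U) = 4*U² (u(U) = (2*U)² = 4*U²)
n(j) = √(4 + j)
A(h, G) = 25 (A(h, G) = 4*3² - 11 = 4*9 - 11 = 36 - 11 = 25)
1/A(30, n((4 + 3)/(-1 - 1))) = 1/25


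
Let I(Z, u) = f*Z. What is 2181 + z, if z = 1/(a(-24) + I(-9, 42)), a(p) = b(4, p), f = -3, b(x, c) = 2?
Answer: 63250/29 ≈ 2181.0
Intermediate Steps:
I(Z, u) = -3*Z
a(p) = 2
z = 1/29 (z = 1/(2 - 3*(-9)) = 1/(2 + 27) = 1/29 ≈ 0.034483)
2181 + z = 2181 + 1/29 = 63250/29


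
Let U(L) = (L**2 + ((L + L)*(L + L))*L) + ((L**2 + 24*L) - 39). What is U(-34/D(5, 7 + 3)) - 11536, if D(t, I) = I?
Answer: -1473837/125 ≈ -11791.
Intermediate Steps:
U(L) = -39 + 2*L**2 + 4*L**3 + 24*L (U(L) = (L**2 + ((2*L)*(2*L))*L) + (-39 + L**2 + 24*L) = (L**2 + (4*L**2)*L) + (-39 + L**2 + 24*L) = (L**2 + 4*L**3) + (-39 + L**2 + 24*L) = -39 + 2*L**2 + 4*L**3 + 24*L)
U(-34/D(5, 7 + 3)) - 11536 = (-39 + 2*(-34/(7 + 3))**2 + 4*(-34/(7 + 3))**3 + 24*(-34/(7 + 3))) - 11536 = (-39 + 2*(-34/10)**2 + 4*(-34/10)**3 + 24*(-34/10)) - 11536 = (-39 + 2*(-34*1/10)**2 + 4*(-34*1/10)**3 + 24*(-34*1/10)) - 11536 = (-39 + 2*(-17/5)**2 + 4*(-17/5)**3 + 24*(-17/5)) - 11536 = (-39 + 2*(289/25) + 4*(-4913/125) - 408/5) - 11536 = (-39 + 578/25 - 19652/125 - 408/5) - 11536 = -31837/125 - 11536 = -1473837/125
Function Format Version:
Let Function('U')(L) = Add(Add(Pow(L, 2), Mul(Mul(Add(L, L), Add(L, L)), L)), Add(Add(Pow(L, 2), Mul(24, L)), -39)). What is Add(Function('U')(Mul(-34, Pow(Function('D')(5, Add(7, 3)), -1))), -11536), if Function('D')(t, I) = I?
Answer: Rational(-1473837, 125) ≈ -11791.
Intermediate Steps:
Function('U')(L) = Add(-39, Mul(2, Pow(L, 2)), Mul(4, Pow(L, 3)), Mul(24, L)) (Function('U')(L) = Add(Add(Pow(L, 2), Mul(Mul(Mul(2, L), Mul(2, L)), L)), Add(-39, Pow(L, 2), Mul(24, L))) = Add(Add(Pow(L, 2), Mul(Mul(4, Pow(L, 2)), L)), Add(-39, Pow(L, 2), Mul(24, L))) = Add(Add(Pow(L, 2), Mul(4, Pow(L, 3))), Add(-39, Pow(L, 2), Mul(24, L))) = Add(-39, Mul(2, Pow(L, 2)), Mul(4, Pow(L, 3)), Mul(24, L)))
Add(Function('U')(Mul(-34, Pow(Function('D')(5, Add(7, 3)), -1))), -11536) = Add(Add(-39, Mul(2, Pow(Mul(-34, Pow(Add(7, 3), -1)), 2)), Mul(4, Pow(Mul(-34, Pow(Add(7, 3), -1)), 3)), Mul(24, Mul(-34, Pow(Add(7, 3), -1)))), -11536) = Add(Add(-39, Mul(2, Pow(Mul(-34, Pow(10, -1)), 2)), Mul(4, Pow(Mul(-34, Pow(10, -1)), 3)), Mul(24, Mul(-34, Pow(10, -1)))), -11536) = Add(Add(-39, Mul(2, Pow(Mul(-34, Rational(1, 10)), 2)), Mul(4, Pow(Mul(-34, Rational(1, 10)), 3)), Mul(24, Mul(-34, Rational(1, 10)))), -11536) = Add(Add(-39, Mul(2, Pow(Rational(-17, 5), 2)), Mul(4, Pow(Rational(-17, 5), 3)), Mul(24, Rational(-17, 5))), -11536) = Add(Add(-39, Mul(2, Rational(289, 25)), Mul(4, Rational(-4913, 125)), Rational(-408, 5)), -11536) = Add(Add(-39, Rational(578, 25), Rational(-19652, 125), Rational(-408, 5)), -11536) = Add(Rational(-31837, 125), -11536) = Rational(-1473837, 125)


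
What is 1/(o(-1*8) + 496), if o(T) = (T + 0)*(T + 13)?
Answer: 1/456 ≈ 0.0021930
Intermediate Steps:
o(T) = T*(13 + T)
1/(o(-1*8) + 496) = 1/((-1*8)*(13 - 1*8) + 496) = 1/(-8*(13 - 8) + 496) = 1/(-8*5 + 496) = 1/(-40 + 496) = 1/456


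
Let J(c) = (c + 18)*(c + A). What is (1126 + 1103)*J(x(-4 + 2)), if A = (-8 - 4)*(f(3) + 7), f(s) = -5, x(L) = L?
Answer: -927264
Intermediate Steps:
A = -24 (A = (-8 - 4)*(-5 + 7) = -12*2 = -24)
J(c) = (-24 + c)*(18 + c) (J(c) = (c + 18)*(c - 24) = (18 + c)*(-24 + c) = (-24 + c)*(18 + c))
(1126 + 1103)*J(x(-4 + 2)) = (1126 + 1103)*(-432 + (-4 + 2)**2 - 6*(-4 + 2)) = 2229*(-432 + (-2)**2 - 6*(-2)) = 2229*(-432 + 4 + 12) = 2229*(-416) = -927264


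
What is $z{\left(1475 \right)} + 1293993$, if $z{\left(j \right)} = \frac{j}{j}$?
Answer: $1293994$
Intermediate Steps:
$z{\left(j \right)} = 1$
$z{\left(1475 \right)} + 1293993 = 1 + 1293993 = 1293994$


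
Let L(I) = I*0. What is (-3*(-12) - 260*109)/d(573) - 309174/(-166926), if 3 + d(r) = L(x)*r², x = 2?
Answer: 787600171/83463 ≈ 9436.5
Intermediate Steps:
L(I) = 0
d(r) = -3 (d(r) = -3 + 0*r² = -3 + 0 = -3)
(-3*(-12) - 260*109)/d(573) - 309174/(-166926) = (-3*(-12) - 260*109)/(-3) - 309174/(-166926) = (36 - 28340)*(-⅓) - 309174*(-1/166926) = -28304*(-⅓) + 51529/27821 = 28304/3 + 51529/27821 = 787600171/83463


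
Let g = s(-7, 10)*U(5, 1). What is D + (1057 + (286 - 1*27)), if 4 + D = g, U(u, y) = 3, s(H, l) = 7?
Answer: 1333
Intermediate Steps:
g = 21 (g = 7*3 = 21)
D = 17 (D = -4 + 21 = 17)
D + (1057 + (286 - 1*27)) = 17 + (1057 + (286 - 1*27)) = 17 + (1057 + (286 - 27)) = 17 + (1057 + 259) = 17 + 1316 = 1333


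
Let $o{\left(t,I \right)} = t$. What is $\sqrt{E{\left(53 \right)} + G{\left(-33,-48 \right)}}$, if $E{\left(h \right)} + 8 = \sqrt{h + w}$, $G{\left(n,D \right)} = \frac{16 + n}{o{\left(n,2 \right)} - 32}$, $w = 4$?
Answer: $\frac{\sqrt{-32695 + 4225 \sqrt{57}}}{65} \approx 0.43431 i$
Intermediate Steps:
$G{\left(n,D \right)} = \frac{16 + n}{-32 + n}$ ($G{\left(n,D \right)} = \frac{16 + n}{n - 32} = \frac{16 + n}{-32 + n}$)
$E{\left(h \right)} = -8 + \sqrt{4 + h}$ ($E{\left(h \right)} = -8 + \sqrt{h + 4} = -8 + \sqrt{4 + h}$)
$\sqrt{E{\left(53 \right)} + G{\left(-33,-48 \right)}} = \sqrt{\left(-8 + \sqrt{4 + 53}\right) + \frac{16 - 33}{-32 - 33}} = \sqrt{\left(-8 + \sqrt{57}\right) + \frac{1}{-65} \left(-17\right)} = \sqrt{\left(-8 + \sqrt{57}\right) - - \frac{17}{65}} = \sqrt{\left(-8 + \sqrt{57}\right) + \frac{17}{65}} = \sqrt{- \frac{503}{65} + \sqrt{57}}$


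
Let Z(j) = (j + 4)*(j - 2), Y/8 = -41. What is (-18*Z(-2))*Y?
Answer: -47232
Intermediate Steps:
Y = -328 (Y = 8*(-41) = -328)
Z(j) = (-2 + j)*(4 + j) (Z(j) = (4 + j)*(-2 + j) = (-2 + j)*(4 + j))
(-18*Z(-2))*Y = -18*(-8 + (-2)**2 + 2*(-2))*(-328) = -18*(-8 + 4 - 4)*(-328) = -18*(-8)*(-328) = 144*(-328) = -47232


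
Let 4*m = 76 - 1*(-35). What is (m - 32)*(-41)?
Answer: 697/4 ≈ 174.25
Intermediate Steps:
m = 111/4 (m = (76 - 1*(-35))/4 = (76 + 35)/4 = (¼)*111 = 111/4 ≈ 27.750)
(m - 32)*(-41) = (111/4 - 32)*(-41) = -17/4*(-41) = 697/4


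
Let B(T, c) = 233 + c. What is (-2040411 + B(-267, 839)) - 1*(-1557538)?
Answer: -481801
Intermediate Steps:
(-2040411 + B(-267, 839)) - 1*(-1557538) = (-2040411 + (233 + 839)) - 1*(-1557538) = (-2040411 + 1072) + 1557538 = -2039339 + 1557538 = -481801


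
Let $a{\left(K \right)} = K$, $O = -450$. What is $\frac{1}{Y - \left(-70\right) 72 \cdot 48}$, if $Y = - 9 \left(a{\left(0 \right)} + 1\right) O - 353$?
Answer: $\frac{1}{245617} \approx 4.0714 \cdot 10^{-6}$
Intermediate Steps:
$Y = 3697$ ($Y = - 9 \left(0 + 1\right) \left(-450\right) - 353 = \left(-9\right) 1 \left(-450\right) - 353 = \left(-9\right) \left(-450\right) - 353 = 4050 - 353 = 3697$)
$\frac{1}{Y - \left(-70\right) 72 \cdot 48} = \frac{1}{3697 - \left(-70\right) 72 \cdot 48} = \frac{1}{3697 - \left(-5040\right) 48} = \frac{1}{3697 - -241920} = \frac{1}{3697 + 241920} = \frac{1}{245617}$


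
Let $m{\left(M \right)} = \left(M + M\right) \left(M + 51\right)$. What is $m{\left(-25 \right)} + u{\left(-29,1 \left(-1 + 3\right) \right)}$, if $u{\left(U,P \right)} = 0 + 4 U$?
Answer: $-1416$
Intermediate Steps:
$u{\left(U,P \right)} = 4 U$
$m{\left(M \right)} = 2 M \left(51 + M\right)$
$m{\left(-25 \right)} + u{\left(-29,1 \left(-1 + 3\right) \right)} = 2 \left(-25\right) \left(51 - 25\right) + 4 \left(-29\right) = 2 \left(-25\right) 26 - 116 = -1300 - 116 = -1416$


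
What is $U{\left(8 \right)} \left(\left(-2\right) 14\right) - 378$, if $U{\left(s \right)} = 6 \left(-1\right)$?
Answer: $-210$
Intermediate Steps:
$U{\left(s \right)} = -6$
$U{\left(8 \right)} \left(\left(-2\right) 14\right) - 378 = - 6 \left(\left(-2\right) 14\right) - 378 = \left(-6\right) \left(-28\right) - 378 = 168 - 378 = -210$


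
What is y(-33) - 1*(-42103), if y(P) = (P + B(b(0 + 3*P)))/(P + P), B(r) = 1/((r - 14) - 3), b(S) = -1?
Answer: 50018959/1188 ≈ 42104.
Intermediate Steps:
B(r) = 1/(-17 + r) (B(r) = 1/((-14 + r) - 3) = 1/(-17 + r))
y(P) = (-1/18 + P)/(2*P) (y(P) = (P + 1/(-17 - 1))/(P + P) = (P + 1/(-18))/((2*P)) = (P - 1/18)*(1/(2*P)) = (-1/18 + P)*(1/(2*P)) = (-1/18 + P)/(2*P))
y(-33) - 1*(-42103) = (1/36)*(-1 + 18*(-33))/(-33) - 1*(-42103) = (1/36)*(-1/33)*(-1 - 594) + 42103 = (1/36)*(-1/33)*(-595) + 42103 = 595/1188 + 42103 = 50018959/1188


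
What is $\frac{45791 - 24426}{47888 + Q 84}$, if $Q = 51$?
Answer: $\frac{21365}{52172} \approx 0.40951$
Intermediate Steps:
$\frac{45791 - 24426}{47888 + Q 84} = \frac{45791 - 24426}{47888 + 51 \cdot 84} = \frac{21365}{47888 + 4284} = \frac{21365}{52172}$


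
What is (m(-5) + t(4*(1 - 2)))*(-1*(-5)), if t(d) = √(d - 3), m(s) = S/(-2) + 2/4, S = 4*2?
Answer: -35/2 + 5*I*√7 ≈ -17.5 + 13.229*I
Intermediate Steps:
S = 8
m(s) = -7/2 (m(s) = 8/(-2) + 2/4 = 8*(-½) + 2*(¼) = -4 + ½ = -7/2)
t(d) = √(-3 + d)
(m(-5) + t(4*(1 - 2)))*(-1*(-5)) = (-7/2 + √(-3 + 4*(1 - 2)))*(-1*(-5)) = (-7/2 + √(-3 + 4*(-1)))*5 = (-7/2 + √(-3 - 4))*5 = (-7/2 + √(-7))*5 = (-7/2 + I*√7)*5 = -35/2 + 5*I*√7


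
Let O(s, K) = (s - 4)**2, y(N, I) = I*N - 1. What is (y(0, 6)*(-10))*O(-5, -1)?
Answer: 810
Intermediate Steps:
y(N, I) = -1 + I*N
O(s, K) = (-4 + s)**2
(y(0, 6)*(-10))*O(-5, -1) = ((-1 + 6*0)*(-10))*(-4 - 5)**2 = ((-1 + 0)*(-10))*(-9)**2 = -1*(-10)*81 = 10*81 = 810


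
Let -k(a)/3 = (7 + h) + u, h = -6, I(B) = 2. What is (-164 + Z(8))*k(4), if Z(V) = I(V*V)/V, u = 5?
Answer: 5895/2 ≈ 2947.5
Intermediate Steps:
Z(V) = 2/V
k(a) = -18 (k(a) = -3*((7 - 6) + 5) = -3*(1 + 5) = -3*6 = -18)
(-164 + Z(8))*k(4) = (-164 + 2/8)*(-18) = (-164 + 2*(⅛))*(-18) = (-164 + ¼)*(-18) = -655/4*(-18) = 5895/2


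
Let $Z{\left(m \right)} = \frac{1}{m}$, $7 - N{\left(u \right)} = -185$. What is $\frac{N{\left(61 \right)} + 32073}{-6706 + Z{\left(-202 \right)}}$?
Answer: $- \frac{6517530}{1354613} \approx -4.8114$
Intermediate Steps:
$N{\left(u \right)} = 192$ ($N{\left(u \right)} = 7 - -185 = 7 + 185 = 192$)
$\frac{N{\left(61 \right)} + 32073}{-6706 + Z{\left(-202 \right)}} = \frac{192 + 32073}{-6706 + \frac{1}{-202}} = \frac{32265}{-6706 - \frac{1}{202}} = \frac{32265}{- \frac{1354613}{202}} = 32265 \left(- \frac{202}{1354613}\right) = - \frac{6517530}{1354613}$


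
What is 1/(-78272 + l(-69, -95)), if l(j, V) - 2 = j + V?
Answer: -1/78434 ≈ -1.2750e-5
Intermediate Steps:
l(j, V) = 2 + V + j (l(j, V) = 2 + (j + V) = 2 + (V + j) = 2 + V + j)
1/(-78272 + l(-69, -95)) = 1/(-78272 + (2 - 95 - 69)) = 1/(-78272 - 162) = 1/(-78434) = -1/78434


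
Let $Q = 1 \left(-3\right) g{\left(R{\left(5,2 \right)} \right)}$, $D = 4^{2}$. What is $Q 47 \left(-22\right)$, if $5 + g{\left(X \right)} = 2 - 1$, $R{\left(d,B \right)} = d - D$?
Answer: $-12408$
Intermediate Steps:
$D = 16$
$R{\left(d,B \right)} = -16 + d$ ($R{\left(d,B \right)} = d - 16 = -16 + d$)
$g{\left(X \right)} = -4$ ($g{\left(X \right)} = -5 + \left(2 - 1\right) = -5 + 1 = -4$)
$Q = 12$ ($Q = 1 \left(-3\right) \left(-4\right) = \left(-3\right) \left(-4\right) = 12$)
$Q 47 \left(-22\right) = 12 \cdot 47 \left(-22\right) = 564 \left(-22\right) = -12408$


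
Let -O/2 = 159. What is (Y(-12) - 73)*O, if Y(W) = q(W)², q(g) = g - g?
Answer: 23214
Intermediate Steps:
O = -318 (O = -2*159 = -318)
q(g) = 0
Y(W) = 0 (Y(W) = 0² = 0)
(Y(-12) - 73)*O = (0 - 73)*(-318) = -73*(-318) = 23214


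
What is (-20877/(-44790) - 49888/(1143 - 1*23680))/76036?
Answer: 901662823/25584396346760 ≈ 3.5243e-5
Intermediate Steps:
(-20877/(-44790) - 49888/(1143 - 1*23680))/76036 = (-20877*(-1/44790) - 49888/(1143 - 23680))*(1/76036) = (6959/14930 - 49888/(-22537))*(1/76036) = (6959/14930 - 49888*(-1/22537))*(1/76036) = (6959/14930 + 49888/22537)*(1/76036) = (901662823/336477410)*(1/76036) = 901662823/25584396346760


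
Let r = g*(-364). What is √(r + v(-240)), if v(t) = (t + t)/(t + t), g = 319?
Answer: I*√116115 ≈ 340.76*I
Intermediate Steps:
r = -116116 (r = 319*(-364) = -116116)
v(t) = 1 (v(t) = (2*t)/((2*t)) = (2*t)*(1/(2*t)) = 1)
√(r + v(-240)) = √(-116116 + 1) = √(-116115) = I*√116115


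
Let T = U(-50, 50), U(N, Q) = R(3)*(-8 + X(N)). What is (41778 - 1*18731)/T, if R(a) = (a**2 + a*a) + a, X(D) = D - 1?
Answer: -23047/1239 ≈ -18.601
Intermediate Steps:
X(D) = -1 + D
R(a) = a + 2*a**2 (R(a) = (a**2 + a**2) + a = 2*a**2 + a = a + 2*a**2)
U(N, Q) = -189 + 21*N (U(N, Q) = (3*(1 + 2*3))*(-8 + (-1 + N)) = (3*(1 + 6))*(-9 + N) = (3*7)*(-9 + N) = 21*(-9 + N) = -189 + 21*N)
T = -1239 (T = -189 + 21*(-50) = -189 - 1050 = -1239)
(41778 - 1*18731)/T = (41778 - 1*18731)/(-1239) = (41778 - 18731)*(-1/1239) = 23047*(-1/1239) = -23047/1239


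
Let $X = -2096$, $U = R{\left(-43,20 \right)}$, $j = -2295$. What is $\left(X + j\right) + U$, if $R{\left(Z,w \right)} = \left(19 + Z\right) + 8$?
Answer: $-4407$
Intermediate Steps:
$R{\left(Z,w \right)} = 27 + Z$
$U = -16$ ($U = 27 - 43 = -16$)
$\left(X + j\right) + U = \left(-2096 - 2295\right) - 16 = -4391 - 16 = -4407$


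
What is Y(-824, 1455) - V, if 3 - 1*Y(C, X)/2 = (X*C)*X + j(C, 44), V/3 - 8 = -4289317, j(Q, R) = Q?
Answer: 3501726781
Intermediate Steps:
V = -12867927 (V = 24 + 3*(-4289317) = 24 - 12867951 = -12867927)
Y(C, X) = 6 - 2*C - 2*C*X² (Y(C, X) = 6 - 2*((X*C)*X + C) = 6 - 2*((C*X)*X + C) = 6 - 2*(C*X² + C) = 6 - 2*(C + C*X²) = 6 + (-2*C - 2*C*X²) = 6 - 2*C - 2*C*X²)
Y(-824, 1455) - V = (6 - 2*(-824) - 2*(-824)*1455²) - 1*(-12867927) = (6 + 1648 - 2*(-824)*2117025) + 12867927 = (6 + 1648 + 3488857200) + 12867927 = 3488858854 + 12867927 = 3501726781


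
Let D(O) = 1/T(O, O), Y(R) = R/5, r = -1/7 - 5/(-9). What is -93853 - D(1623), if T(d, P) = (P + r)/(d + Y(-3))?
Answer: -47994588931/511375 ≈ -93854.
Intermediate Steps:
r = 26/63 (r = -1*⅐ - 5*(-⅑) = -⅐ + 5/9 = 26/63 ≈ 0.41270)
Y(R) = R/5 (Y(R) = R*(⅕) = R/5)
T(d, P) = (26/63 + P)/(-⅗ + d) (T(d, P) = (P + 26/63)/(d + (⅕)*(-3)) = (26/63 + P)/(d - ⅗) = (26/63 + P)/(-⅗ + d))
D(O) = 63*(-3 + 5*O)/(5*(26 + 63*O)) (D(O) = 1/(5*(26 + 63*O)/(63*(-3 + 5*O))) = 63*(-3 + 5*O)/(5*(26 + 63*O)))
-93853 - D(1623) = -93853 - 63*(-3 + 5*1623)/(5*(26 + 63*1623)) = -93853 - 63*(-3 + 8115)/(5*(26 + 102249)) = -93853 - 63*8112/(5*102275) = -93853 - 1*511056/511375 = -93853 - 511056/511375 = -47994588931/511375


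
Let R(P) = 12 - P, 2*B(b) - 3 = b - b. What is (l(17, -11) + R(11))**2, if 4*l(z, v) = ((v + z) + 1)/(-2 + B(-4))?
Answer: 25/4 ≈ 6.2500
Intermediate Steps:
B(b) = 3/2 (B(b) = 3/2 + (b - b)/2 = 3/2 + (1/2)*0 = 3/2 + 0 = 3/2)
l(z, v) = -1/2 - v/2 - z/2 (l(z, v) = (((v + z) + 1)/(-2 + 3/2))/4 = ((1 + v + z)/(-1/2))/4 = ((1 + v + z)*(-2))/4 = (-2 - 2*v - 2*z)/4 = -1/2 - v/2 - z/2)
(l(17, -11) + R(11))**2 = ((-1/2 - 1/2*(-11) - 1/2*17) + (12 - 1*11))**2 = ((-1/2 + 11/2 - 17/2) + (12 - 11))**2 = (-7/2 + 1)**2 = (-5/2)**2 = 25/4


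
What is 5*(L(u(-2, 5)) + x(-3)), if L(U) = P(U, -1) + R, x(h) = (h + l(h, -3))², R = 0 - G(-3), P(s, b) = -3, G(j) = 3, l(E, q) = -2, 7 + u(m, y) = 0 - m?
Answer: 95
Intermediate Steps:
u(m, y) = -7 - m (u(m, y) = -7 + (0 - m) = -7 - m)
R = -3 (R = 0 - 1*3 = 0 - 3 = -3)
x(h) = (-2 + h)² (x(h) = (h - 2)² = (-2 + h)²)
L(U) = -6 (L(U) = -3 - 3 = -6)
5*(L(u(-2, 5)) + x(-3)) = 5*(-6 + (-2 - 3)²) = 5*(-6 + (-5)²) = 5*(-6 + 25) = 5*19 = 95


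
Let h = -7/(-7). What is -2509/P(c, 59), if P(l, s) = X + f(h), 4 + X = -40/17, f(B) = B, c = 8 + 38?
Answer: 3281/7 ≈ 468.71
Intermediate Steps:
h = 1 (h = -7*(-⅐) = 1)
c = 46
X = -108/17 (X = -4 - 40/17 = -108/17 ≈ -6.3529)
P(l, s) = -91/17 (P(l, s) = -108/17 + 1 = -91/17)
-2509/P(c, 59) = -2509/(-91/17) = -2509*(-17/91) = 3281/7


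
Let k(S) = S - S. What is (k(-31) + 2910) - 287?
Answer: 2623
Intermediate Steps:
k(S) = 0
(k(-31) + 2910) - 287 = (0 + 2910) - 287 = 2910 - 287 = 2623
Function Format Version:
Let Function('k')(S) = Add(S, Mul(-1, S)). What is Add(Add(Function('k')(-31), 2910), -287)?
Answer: 2623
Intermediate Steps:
Function('k')(S) = 0
Add(Add(Function('k')(-31), 2910), -287) = Add(Add(0, 2910), -287) = Add(2910, -287) = 2623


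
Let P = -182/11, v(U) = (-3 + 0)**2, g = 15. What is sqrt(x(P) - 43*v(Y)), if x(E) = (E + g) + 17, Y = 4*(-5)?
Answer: I*sqrt(44957)/11 ≈ 19.276*I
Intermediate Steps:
Y = -20
v(U) = 9 (v(U) = (-3)**2 = 9)
P = -182/11 (P = -182*1/11 = -182/11 ≈ -16.545)
x(E) = 32 + E (x(E) = (E + 15) + 17 = (15 + E) + 17 = 32 + E)
sqrt(x(P) - 43*v(Y)) = sqrt((32 - 182/11) - 43*9) = sqrt(170/11 - 387) = sqrt(-4087/11) = I*sqrt(44957)/11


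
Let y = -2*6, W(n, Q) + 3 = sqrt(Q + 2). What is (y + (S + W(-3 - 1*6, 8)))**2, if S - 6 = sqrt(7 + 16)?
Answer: (-9 + sqrt(10) + sqrt(23))**2 ≈ 1.0855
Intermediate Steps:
W(n, Q) = -3 + sqrt(2 + Q) (W(n, Q) = -3 + sqrt(Q + 2) = -3 + sqrt(2 + Q))
S = 6 + sqrt(23) (S = 6 + sqrt(7 + 16) = 6 + sqrt(23) ≈ 10.796)
y = -12
(y + (S + W(-3 - 1*6, 8)))**2 = (-12 + ((6 + sqrt(23)) + (-3 + sqrt(2 + 8))))**2 = (-12 + ((6 + sqrt(23)) + (-3 + sqrt(10))))**2 = (-12 + (3 + sqrt(10) + sqrt(23)))**2 = (-9 + sqrt(10) + sqrt(23))**2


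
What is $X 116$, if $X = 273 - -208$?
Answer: $55796$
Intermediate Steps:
$X = 481$ ($X = 273 + 208 = 481$)
$X 116 = 481 \cdot 116 = 55796$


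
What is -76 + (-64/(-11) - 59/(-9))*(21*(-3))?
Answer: -9411/11 ≈ -855.54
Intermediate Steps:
-76 + (-64/(-11) - 59/(-9))*(21*(-3)) = -76 + (-64*(-1/11) - 59*(-1/9))*(-63) = -76 + (64/11 + 59/9)*(-63) = -76 + (1225/99)*(-63) = -76 - 8575/11 = -9411/11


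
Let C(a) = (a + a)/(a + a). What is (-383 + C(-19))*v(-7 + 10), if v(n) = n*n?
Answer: -3438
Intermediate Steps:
C(a) = 1 (C(a) = (2*a)/((2*a)) = (2*a)*(1/(2*a)) = 1)
v(n) = n²
(-383 + C(-19))*v(-7 + 10) = (-383 + 1)*(-7 + 10)² = -382*3² = -382*9 = -3438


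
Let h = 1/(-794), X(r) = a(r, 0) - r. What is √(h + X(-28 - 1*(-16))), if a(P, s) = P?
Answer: I*√794/794 ≈ 0.035489*I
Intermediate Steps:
X(r) = 0 (X(r) = r - r = 0)
h = -1/794 ≈ -0.0012594
√(h + X(-28 - 1*(-16))) = √(-1/794 + 0) = √(-1/794) = I*√794/794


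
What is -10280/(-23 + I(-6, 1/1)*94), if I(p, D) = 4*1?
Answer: -10280/353 ≈ -29.122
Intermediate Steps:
I(p, D) = 4
-10280/(-23 + I(-6, 1/1)*94) = -10280/(-23 + 4*94) = -10280/(-23 + 376) = -10280/353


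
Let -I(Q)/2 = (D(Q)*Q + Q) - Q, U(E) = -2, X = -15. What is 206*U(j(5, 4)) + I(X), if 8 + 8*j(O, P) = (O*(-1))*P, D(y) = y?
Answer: -862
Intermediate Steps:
j(O, P) = -1 - O*P/8 (j(O, P) = -1 + ((O*(-1))*P)/8 = -1 + ((-O)*P)/8 = -1 + (-O*P)/8 = -1 - O*P/8)
I(Q) = -2*Q² (I(Q) = -2*((Q*Q + Q) - Q) = -2*((Q² + Q) - Q) = -2*((Q + Q²) - Q) = -2*Q²)
206*U(j(5, 4)) + I(X) = 206*(-2) - 2*(-15)² = -412 - 2*225 = -412 - 450 = -862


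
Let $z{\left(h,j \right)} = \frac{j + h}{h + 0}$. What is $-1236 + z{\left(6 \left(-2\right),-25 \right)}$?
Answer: $- \frac{14795}{12} \approx -1232.9$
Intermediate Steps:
$z{\left(h,j \right)} = \frac{h + j}{h}$
$-1236 + z{\left(6 \left(-2\right),-25 \right)} = -1236 + \frac{6 \left(-2\right) - 25}{6 \left(-2\right)} = -1236 + \frac{-12 - 25}{-12} = -1236 - - \frac{37}{12} = -1236 + \frac{37}{12} = - \frac{14795}{12}$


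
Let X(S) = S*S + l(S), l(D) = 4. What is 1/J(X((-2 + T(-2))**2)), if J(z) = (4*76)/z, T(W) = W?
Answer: 65/76 ≈ 0.85526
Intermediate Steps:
X(S) = 4 + S**2 (X(S) = S*S + 4 = S**2 + 4 = 4 + S**2)
J(z) = 304/z
1/J(X((-2 + T(-2))**2)) = 1/(304/(4 + ((-2 - 2)**2)**2)) = 1/(304/(4 + ((-4)**2)**2)) = 1/(304/(4 + 16**2)) = 1/(304/(4 + 256)) = 1/(304/260) = 1/(304*(1/260)) = 1/(76/65) = 65/76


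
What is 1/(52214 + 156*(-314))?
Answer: 1/3230 ≈ 0.00030960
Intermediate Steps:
1/(52214 + 156*(-314)) = 1/(52214 - 48984) = 1/3230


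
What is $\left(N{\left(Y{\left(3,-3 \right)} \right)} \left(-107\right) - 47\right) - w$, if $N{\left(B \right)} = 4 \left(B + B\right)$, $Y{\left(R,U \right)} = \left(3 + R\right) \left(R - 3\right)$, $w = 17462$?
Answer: $-17509$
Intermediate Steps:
$Y{\left(R,U \right)} = \left(-3 + R\right) \left(3 + R\right)$ ($Y{\left(R,U \right)} = \left(3 + R\right) \left(-3 + R\right) = \left(-3 + R\right) \left(3 + R\right)$)
$N{\left(B \right)} = 8 B$ ($N{\left(B \right)} = 4 \cdot 2 B = 8 B$)
$\left(N{\left(Y{\left(3,-3 \right)} \right)} \left(-107\right) - 47\right) - w = \left(8 \left(-9 + 3^{2}\right) \left(-107\right) - 47\right) - 17462 = \left(8 \left(-9 + 9\right) \left(-107\right) - 47\right) - 17462 = \left(8 \cdot 0 \left(-107\right) - 47\right) - 17462 = \left(0 \left(-107\right) - 47\right) - 17462 = \left(0 - 47\right) - 17462 = -47 - 17462 = -17509$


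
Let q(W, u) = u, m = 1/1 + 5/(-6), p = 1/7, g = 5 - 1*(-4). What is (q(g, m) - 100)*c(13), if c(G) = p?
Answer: -599/42 ≈ -14.262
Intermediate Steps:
g = 9 (g = 5 + 4 = 9)
p = 1/7 ≈ 0.14286
c(G) = 1/7
m = 1/6 (m = 1*1 + 5*(-1/6) = 1 - 5/6 = 1/6 ≈ 0.16667)
(q(g, m) - 100)*c(13) = (1/6 - 100)*(1/7) = -599/6*1/7 = -599/42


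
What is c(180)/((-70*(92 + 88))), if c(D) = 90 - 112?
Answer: 11/6300 ≈ 0.0017460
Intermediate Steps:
c(D) = -22
c(180)/((-70*(92 + 88))) = -22*(-1/(70*(92 + 88))) = -22/((-70*180)) = -22/(-12600) = -22*(-1/12600) = 11/6300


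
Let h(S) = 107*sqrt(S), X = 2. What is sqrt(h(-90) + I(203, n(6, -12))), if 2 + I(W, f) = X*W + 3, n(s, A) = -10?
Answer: sqrt(407 + 321*I*sqrt(10)) ≈ 27.392 + 18.529*I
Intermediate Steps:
I(W, f) = 1 + 2*W (I(W, f) = -2 + (2*W + 3) = -2 + (3 + 2*W) = 1 + 2*W)
sqrt(h(-90) + I(203, n(6, -12))) = sqrt(107*sqrt(-90) + (1 + 2*203)) = sqrt(107*(3*I*sqrt(10)) + (1 + 406)) = sqrt(321*I*sqrt(10) + 407) = sqrt(407 + 321*I*sqrt(10))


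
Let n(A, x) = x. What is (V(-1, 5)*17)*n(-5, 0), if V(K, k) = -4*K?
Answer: 0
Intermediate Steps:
(V(-1, 5)*17)*n(-5, 0) = (-4*(-1)*17)*0 = (4*17)*0 = 68*0 = 0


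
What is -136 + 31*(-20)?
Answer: -756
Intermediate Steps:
-136 + 31*(-20) = -136 - 620 = -756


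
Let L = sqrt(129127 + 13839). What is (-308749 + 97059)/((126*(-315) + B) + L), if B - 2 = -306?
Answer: 846632986/159937707 + 21169*sqrt(142966)/159937707 ≈ 5.3436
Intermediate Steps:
B = -304 (B = 2 - 306 = -304)
L = sqrt(142966) ≈ 378.11
(-308749 + 97059)/((126*(-315) + B) + L) = (-308749 + 97059)/((126*(-315) - 304) + sqrt(142966)) = -211690/((-39690 - 304) + sqrt(142966)) = -211690/(-39994 + sqrt(142966))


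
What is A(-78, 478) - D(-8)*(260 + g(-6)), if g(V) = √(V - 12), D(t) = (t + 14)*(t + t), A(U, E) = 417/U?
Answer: 648821/26 + 288*I*√2 ≈ 24955.0 + 407.29*I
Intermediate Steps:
D(t) = 2*t*(14 + t) (D(t) = (14 + t)*(2*t) = 2*t*(14 + t))
g(V) = √(-12 + V)
A(-78, 478) - D(-8)*(260 + g(-6)) = 417/(-78) - 2*(-8)*(14 - 8)*(260 + √(-12 - 6)) = 417*(-1/78) - 2*(-8)*6*(260 + √(-18)) = -139/26 - (-96)*(260 + 3*I*√2) = -139/26 - (-24960 - 288*I*√2) = -139/26 + (24960 + 288*I*√2) = 648821/26 + 288*I*√2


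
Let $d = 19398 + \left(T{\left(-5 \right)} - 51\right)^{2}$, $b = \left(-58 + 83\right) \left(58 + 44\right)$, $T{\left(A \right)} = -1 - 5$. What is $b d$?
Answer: $57749850$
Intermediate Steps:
$T{\left(A \right)} = -6$ ($T{\left(A \right)} = -1 - 5 = -6$)
$b = 2550$ ($b = 25 \cdot 102 = 2550$)
$d = 22647$ ($d = 19398 + \left(-6 - 51\right)^{2} = 19398 + \left(-57\right)^{2} = 19398 + 3249 = 22647$)
$b d = 2550 \cdot 22647 = 57749850$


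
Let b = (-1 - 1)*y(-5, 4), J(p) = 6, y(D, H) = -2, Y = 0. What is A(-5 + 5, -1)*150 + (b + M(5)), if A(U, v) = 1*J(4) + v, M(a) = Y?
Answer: 754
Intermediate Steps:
M(a) = 0
b = 4 (b = (-1 - 1)*(-2) = -2*(-2) = 4)
A(U, v) = 6 + v (A(U, v) = 1*6 + v = 6 + v)
A(-5 + 5, -1)*150 + (b + M(5)) = (6 - 1)*150 + (4 + 0) = 5*150 + 4 = 750 + 4 = 754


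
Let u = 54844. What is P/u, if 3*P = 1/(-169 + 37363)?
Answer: 1/6119603208 ≈ 1.6341e-10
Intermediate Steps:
P = 1/111582 (P = 1/(3*(-169 + 37363)) = (1/3)/37194 = (1/3)*(1/37194) = 1/111582 ≈ 8.9620e-6)
P/u = (1/111582)/54844 = (1/111582)*(1/54844) = 1/6119603208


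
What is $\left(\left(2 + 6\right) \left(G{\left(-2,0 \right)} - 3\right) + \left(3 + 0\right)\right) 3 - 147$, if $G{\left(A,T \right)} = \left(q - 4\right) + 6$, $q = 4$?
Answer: $-66$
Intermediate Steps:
$G{\left(A,T \right)} = 6$ ($G{\left(A,T \right)} = \left(4 - 4\right) + 6 = 0 + 6 = 6$)
$\left(\left(2 + 6\right) \left(G{\left(-2,0 \right)} - 3\right) + \left(3 + 0\right)\right) 3 - 147 = \left(\left(2 + 6\right) \left(6 - 3\right) + \left(3 + 0\right)\right) 3 - 147 = \left(8 \cdot 3 + 3\right) 3 - 147 = \left(24 + 3\right) 3 - 147 = 27 \cdot 3 - 147 = 81 - 147 = -66$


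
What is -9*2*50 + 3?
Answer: -897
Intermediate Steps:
-9*2*50 + 3 = -18*50 + 3 = -900 + 3 = -897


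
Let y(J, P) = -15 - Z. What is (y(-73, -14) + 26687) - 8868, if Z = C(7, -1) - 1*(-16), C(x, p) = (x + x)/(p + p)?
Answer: 17795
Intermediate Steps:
C(x, p) = x/p (C(x, p) = (2*x)/((2*p)) = (2*x)*(1/(2*p)) = x/p)
Z = 9 (Z = 7/(-1) - 1*(-16) = 7*(-1) + 16 = -7 + 16 = 9)
y(J, P) = -24 (y(J, P) = -15 - 1*9 = -15 - 9 = -24)
(y(-73, -14) + 26687) - 8868 = (-24 + 26687) - 8868 = 26663 - 8868 = 17795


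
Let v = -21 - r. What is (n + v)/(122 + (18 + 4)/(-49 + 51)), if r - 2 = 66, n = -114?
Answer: -29/19 ≈ -1.5263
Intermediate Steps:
r = 68 (r = 2 + 66 = 68)
v = -89 (v = -21 - 1*68 = -21 - 68 = -89)
(n + v)/(122 + (18 + 4)/(-49 + 51)) = (-114 - 89)/(122 + (18 + 4)/(-49 + 51)) = -203/(122 + 22/2) = -203/(122 + 22*(1/2)) = -203/(122 + 11) = -203/133 = (1/133)*(-203) = -29/19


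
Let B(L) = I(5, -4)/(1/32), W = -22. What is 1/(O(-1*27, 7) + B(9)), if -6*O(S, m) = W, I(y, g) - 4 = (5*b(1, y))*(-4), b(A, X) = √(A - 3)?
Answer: 237/1505765 + 1152*I*√2/1505765 ≈ 0.0001574 + 0.001082*I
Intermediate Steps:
b(A, X) = √(-3 + A)
I(y, g) = 4 - 20*I*√2 (I(y, g) = 4 + (5*√(-3 + 1))*(-4) = 4 + (5*√(-2))*(-4) = 4 + (5*(I*√2))*(-4) = 4 + (5*I*√2)*(-4) = 4 - 20*I*√2)
O(S, m) = 11/3 (O(S, m) = -⅙*(-22) = 11/3)
B(L) = 128 - 640*I*√2 (B(L) = (4 - 20*I*√2)/(1/32) = (4 - 20*I*√2)*32 = 128 - 640*I*√2)
1/(O(-1*27, 7) + B(9)) = 1/(11/3 + (128 - 640*I*√2)) = 1/(395/3 - 640*I*√2)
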